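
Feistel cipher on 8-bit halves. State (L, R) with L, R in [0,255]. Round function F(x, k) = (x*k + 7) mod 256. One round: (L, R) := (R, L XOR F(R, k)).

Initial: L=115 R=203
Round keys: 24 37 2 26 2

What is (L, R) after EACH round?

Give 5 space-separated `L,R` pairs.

Round 1 (k=24): L=203 R=124
Round 2 (k=37): L=124 R=56
Round 3 (k=2): L=56 R=11
Round 4 (k=26): L=11 R=29
Round 5 (k=2): L=29 R=74

Answer: 203,124 124,56 56,11 11,29 29,74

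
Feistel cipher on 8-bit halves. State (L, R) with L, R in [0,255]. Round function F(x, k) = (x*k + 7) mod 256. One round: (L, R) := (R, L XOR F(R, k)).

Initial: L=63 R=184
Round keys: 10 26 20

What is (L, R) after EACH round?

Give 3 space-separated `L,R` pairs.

Answer: 184,8 8,111 111,187

Derivation:
Round 1 (k=10): L=184 R=8
Round 2 (k=26): L=8 R=111
Round 3 (k=20): L=111 R=187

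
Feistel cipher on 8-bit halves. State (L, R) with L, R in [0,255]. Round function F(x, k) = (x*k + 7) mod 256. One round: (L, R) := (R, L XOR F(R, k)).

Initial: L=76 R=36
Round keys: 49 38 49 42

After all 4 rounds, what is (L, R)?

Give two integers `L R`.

Answer: 75 160

Derivation:
Round 1 (k=49): L=36 R=167
Round 2 (k=38): L=167 R=245
Round 3 (k=49): L=245 R=75
Round 4 (k=42): L=75 R=160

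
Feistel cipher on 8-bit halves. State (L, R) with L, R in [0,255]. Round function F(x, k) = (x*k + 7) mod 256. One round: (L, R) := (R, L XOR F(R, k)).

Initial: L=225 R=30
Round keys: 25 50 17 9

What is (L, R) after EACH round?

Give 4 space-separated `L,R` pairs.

Round 1 (k=25): L=30 R=20
Round 2 (k=50): L=20 R=241
Round 3 (k=17): L=241 R=28
Round 4 (k=9): L=28 R=242

Answer: 30,20 20,241 241,28 28,242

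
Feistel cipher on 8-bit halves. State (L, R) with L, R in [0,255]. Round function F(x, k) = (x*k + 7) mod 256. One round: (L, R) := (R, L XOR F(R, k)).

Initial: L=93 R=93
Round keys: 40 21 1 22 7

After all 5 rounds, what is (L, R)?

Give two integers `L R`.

Round 1 (k=40): L=93 R=210
Round 2 (k=21): L=210 R=28
Round 3 (k=1): L=28 R=241
Round 4 (k=22): L=241 R=161
Round 5 (k=7): L=161 R=159

Answer: 161 159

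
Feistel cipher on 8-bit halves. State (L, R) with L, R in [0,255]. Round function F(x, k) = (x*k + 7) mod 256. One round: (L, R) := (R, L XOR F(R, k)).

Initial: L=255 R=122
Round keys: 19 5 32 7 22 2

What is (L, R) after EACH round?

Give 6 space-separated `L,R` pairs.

Round 1 (k=19): L=122 R=234
Round 2 (k=5): L=234 R=227
Round 3 (k=32): L=227 R=141
Round 4 (k=7): L=141 R=1
Round 5 (k=22): L=1 R=144
Round 6 (k=2): L=144 R=38

Answer: 122,234 234,227 227,141 141,1 1,144 144,38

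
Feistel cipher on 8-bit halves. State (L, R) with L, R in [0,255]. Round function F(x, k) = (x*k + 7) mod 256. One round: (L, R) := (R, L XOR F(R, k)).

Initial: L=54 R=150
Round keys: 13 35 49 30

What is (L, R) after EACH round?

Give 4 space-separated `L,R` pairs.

Round 1 (k=13): L=150 R=147
Round 2 (k=35): L=147 R=182
Round 3 (k=49): L=182 R=78
Round 4 (k=30): L=78 R=157

Answer: 150,147 147,182 182,78 78,157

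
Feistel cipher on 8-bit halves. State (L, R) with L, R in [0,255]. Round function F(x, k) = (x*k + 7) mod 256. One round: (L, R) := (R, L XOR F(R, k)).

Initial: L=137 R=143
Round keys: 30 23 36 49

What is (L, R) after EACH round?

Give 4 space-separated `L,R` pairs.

Answer: 143,64 64,72 72,103 103,246

Derivation:
Round 1 (k=30): L=143 R=64
Round 2 (k=23): L=64 R=72
Round 3 (k=36): L=72 R=103
Round 4 (k=49): L=103 R=246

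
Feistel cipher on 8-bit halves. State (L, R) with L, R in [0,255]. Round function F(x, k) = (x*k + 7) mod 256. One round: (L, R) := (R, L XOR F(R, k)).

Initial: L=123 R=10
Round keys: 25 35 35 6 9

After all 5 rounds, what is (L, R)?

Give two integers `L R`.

Round 1 (k=25): L=10 R=122
Round 2 (k=35): L=122 R=191
Round 3 (k=35): L=191 R=94
Round 4 (k=6): L=94 R=132
Round 5 (k=9): L=132 R=245

Answer: 132 245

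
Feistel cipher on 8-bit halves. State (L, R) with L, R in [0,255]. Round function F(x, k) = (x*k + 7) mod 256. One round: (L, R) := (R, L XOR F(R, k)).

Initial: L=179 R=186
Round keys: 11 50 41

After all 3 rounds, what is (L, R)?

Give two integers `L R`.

Answer: 41 46

Derivation:
Round 1 (k=11): L=186 R=182
Round 2 (k=50): L=182 R=41
Round 3 (k=41): L=41 R=46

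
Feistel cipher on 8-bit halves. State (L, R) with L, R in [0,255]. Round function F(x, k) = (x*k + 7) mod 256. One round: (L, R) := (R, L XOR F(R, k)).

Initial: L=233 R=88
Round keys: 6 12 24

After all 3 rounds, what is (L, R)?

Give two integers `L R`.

Answer: 183 209

Derivation:
Round 1 (k=6): L=88 R=254
Round 2 (k=12): L=254 R=183
Round 3 (k=24): L=183 R=209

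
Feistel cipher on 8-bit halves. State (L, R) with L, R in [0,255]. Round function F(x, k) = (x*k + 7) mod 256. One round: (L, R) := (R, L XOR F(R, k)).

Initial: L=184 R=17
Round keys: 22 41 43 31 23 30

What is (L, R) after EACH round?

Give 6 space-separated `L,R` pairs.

Answer: 17,197 197,133 133,155 155,73 73,13 13,196

Derivation:
Round 1 (k=22): L=17 R=197
Round 2 (k=41): L=197 R=133
Round 3 (k=43): L=133 R=155
Round 4 (k=31): L=155 R=73
Round 5 (k=23): L=73 R=13
Round 6 (k=30): L=13 R=196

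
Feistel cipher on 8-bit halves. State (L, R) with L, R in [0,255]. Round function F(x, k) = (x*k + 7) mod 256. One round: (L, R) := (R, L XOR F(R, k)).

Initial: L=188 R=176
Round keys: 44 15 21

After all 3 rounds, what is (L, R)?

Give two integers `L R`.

Answer: 12 248

Derivation:
Round 1 (k=44): L=176 R=251
Round 2 (k=15): L=251 R=12
Round 3 (k=21): L=12 R=248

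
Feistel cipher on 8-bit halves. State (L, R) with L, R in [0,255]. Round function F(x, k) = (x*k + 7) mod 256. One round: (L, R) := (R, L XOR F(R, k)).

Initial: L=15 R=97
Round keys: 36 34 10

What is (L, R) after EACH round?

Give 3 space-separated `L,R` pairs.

Round 1 (k=36): L=97 R=164
Round 2 (k=34): L=164 R=174
Round 3 (k=10): L=174 R=119

Answer: 97,164 164,174 174,119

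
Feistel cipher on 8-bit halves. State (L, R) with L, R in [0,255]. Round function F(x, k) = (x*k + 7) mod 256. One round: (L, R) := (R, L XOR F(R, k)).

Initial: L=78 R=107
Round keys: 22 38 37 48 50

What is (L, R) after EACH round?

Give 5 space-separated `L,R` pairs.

Round 1 (k=22): L=107 R=119
Round 2 (k=38): L=119 R=218
Round 3 (k=37): L=218 R=254
Round 4 (k=48): L=254 R=125
Round 5 (k=50): L=125 R=143

Answer: 107,119 119,218 218,254 254,125 125,143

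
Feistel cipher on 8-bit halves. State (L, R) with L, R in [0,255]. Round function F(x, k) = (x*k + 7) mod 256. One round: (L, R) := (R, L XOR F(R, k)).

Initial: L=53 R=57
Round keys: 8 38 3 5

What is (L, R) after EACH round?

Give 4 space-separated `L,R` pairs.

Round 1 (k=8): L=57 R=250
Round 2 (k=38): L=250 R=26
Round 3 (k=3): L=26 R=175
Round 4 (k=5): L=175 R=104

Answer: 57,250 250,26 26,175 175,104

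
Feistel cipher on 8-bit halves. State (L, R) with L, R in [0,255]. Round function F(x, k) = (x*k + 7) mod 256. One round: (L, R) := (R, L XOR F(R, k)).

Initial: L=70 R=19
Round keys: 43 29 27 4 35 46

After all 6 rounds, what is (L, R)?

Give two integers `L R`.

Answer: 113 72

Derivation:
Round 1 (k=43): L=19 R=126
Round 2 (k=29): L=126 R=94
Round 3 (k=27): L=94 R=143
Round 4 (k=4): L=143 R=29
Round 5 (k=35): L=29 R=113
Round 6 (k=46): L=113 R=72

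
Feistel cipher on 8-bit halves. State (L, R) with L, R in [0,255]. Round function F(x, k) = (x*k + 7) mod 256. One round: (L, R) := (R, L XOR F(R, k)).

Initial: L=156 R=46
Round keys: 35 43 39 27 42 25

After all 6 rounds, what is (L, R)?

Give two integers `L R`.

Round 1 (k=35): L=46 R=205
Round 2 (k=43): L=205 R=88
Round 3 (k=39): L=88 R=162
Round 4 (k=27): L=162 R=69
Round 5 (k=42): L=69 R=251
Round 6 (k=25): L=251 R=207

Answer: 251 207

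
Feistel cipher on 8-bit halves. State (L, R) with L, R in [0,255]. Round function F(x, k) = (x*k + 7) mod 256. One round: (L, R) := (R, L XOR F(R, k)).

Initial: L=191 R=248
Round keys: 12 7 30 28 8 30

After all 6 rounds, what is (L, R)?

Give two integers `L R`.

Round 1 (k=12): L=248 R=24
Round 2 (k=7): L=24 R=87
Round 3 (k=30): L=87 R=33
Round 4 (k=28): L=33 R=244
Round 5 (k=8): L=244 R=134
Round 6 (k=30): L=134 R=79

Answer: 134 79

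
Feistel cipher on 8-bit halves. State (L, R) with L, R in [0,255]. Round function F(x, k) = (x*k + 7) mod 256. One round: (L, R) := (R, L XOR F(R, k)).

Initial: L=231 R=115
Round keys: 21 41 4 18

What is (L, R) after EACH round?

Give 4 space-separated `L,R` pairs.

Answer: 115,145 145,51 51,66 66,152

Derivation:
Round 1 (k=21): L=115 R=145
Round 2 (k=41): L=145 R=51
Round 3 (k=4): L=51 R=66
Round 4 (k=18): L=66 R=152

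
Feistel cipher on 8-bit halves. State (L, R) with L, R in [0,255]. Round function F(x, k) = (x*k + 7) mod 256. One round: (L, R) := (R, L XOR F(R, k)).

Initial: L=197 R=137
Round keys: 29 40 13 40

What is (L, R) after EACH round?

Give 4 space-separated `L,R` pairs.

Round 1 (k=29): L=137 R=73
Round 2 (k=40): L=73 R=230
Round 3 (k=13): L=230 R=252
Round 4 (k=40): L=252 R=129

Answer: 137,73 73,230 230,252 252,129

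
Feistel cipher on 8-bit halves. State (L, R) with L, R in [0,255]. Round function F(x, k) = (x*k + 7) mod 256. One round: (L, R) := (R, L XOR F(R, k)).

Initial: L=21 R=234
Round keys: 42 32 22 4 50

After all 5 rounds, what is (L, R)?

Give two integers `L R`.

Answer: 94 248

Derivation:
Round 1 (k=42): L=234 R=126
Round 2 (k=32): L=126 R=45
Round 3 (k=22): L=45 R=155
Round 4 (k=4): L=155 R=94
Round 5 (k=50): L=94 R=248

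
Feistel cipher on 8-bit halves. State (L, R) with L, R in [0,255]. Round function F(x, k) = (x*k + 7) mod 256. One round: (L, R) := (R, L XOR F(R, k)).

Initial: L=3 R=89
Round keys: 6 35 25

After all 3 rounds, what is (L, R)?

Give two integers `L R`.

Answer: 120 161

Derivation:
Round 1 (k=6): L=89 R=30
Round 2 (k=35): L=30 R=120
Round 3 (k=25): L=120 R=161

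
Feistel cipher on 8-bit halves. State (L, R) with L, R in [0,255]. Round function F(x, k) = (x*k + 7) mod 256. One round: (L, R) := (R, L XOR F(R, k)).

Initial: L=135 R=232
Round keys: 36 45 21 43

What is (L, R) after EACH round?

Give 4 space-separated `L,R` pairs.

Answer: 232,32 32,79 79,162 162,114

Derivation:
Round 1 (k=36): L=232 R=32
Round 2 (k=45): L=32 R=79
Round 3 (k=21): L=79 R=162
Round 4 (k=43): L=162 R=114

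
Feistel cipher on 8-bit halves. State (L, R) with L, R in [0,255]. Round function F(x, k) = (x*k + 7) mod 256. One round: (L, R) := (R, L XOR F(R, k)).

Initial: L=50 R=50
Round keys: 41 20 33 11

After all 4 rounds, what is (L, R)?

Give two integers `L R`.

Round 1 (k=41): L=50 R=59
Round 2 (k=20): L=59 R=145
Round 3 (k=33): L=145 R=131
Round 4 (k=11): L=131 R=57

Answer: 131 57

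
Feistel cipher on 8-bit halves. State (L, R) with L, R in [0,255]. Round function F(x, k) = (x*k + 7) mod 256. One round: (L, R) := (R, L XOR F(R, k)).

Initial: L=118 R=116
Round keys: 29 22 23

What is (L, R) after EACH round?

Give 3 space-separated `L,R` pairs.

Answer: 116,93 93,113 113,115

Derivation:
Round 1 (k=29): L=116 R=93
Round 2 (k=22): L=93 R=113
Round 3 (k=23): L=113 R=115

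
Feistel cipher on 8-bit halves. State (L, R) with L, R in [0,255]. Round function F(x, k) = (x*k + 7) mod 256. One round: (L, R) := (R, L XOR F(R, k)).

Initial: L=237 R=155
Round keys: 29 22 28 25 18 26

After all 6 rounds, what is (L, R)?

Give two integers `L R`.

Answer: 173 48

Derivation:
Round 1 (k=29): L=155 R=123
Round 2 (k=22): L=123 R=2
Round 3 (k=28): L=2 R=68
Round 4 (k=25): L=68 R=169
Round 5 (k=18): L=169 R=173
Round 6 (k=26): L=173 R=48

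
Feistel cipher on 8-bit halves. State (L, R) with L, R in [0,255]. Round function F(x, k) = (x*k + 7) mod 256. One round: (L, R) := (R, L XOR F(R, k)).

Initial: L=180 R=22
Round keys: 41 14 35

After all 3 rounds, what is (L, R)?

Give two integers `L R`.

Round 1 (k=41): L=22 R=57
Round 2 (k=14): L=57 R=51
Round 3 (k=35): L=51 R=57

Answer: 51 57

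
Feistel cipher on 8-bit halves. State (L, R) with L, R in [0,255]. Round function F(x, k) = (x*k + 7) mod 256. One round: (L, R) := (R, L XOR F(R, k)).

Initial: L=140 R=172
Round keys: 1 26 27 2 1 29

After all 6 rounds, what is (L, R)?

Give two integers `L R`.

Answer: 90 57

Derivation:
Round 1 (k=1): L=172 R=63
Round 2 (k=26): L=63 R=193
Round 3 (k=27): L=193 R=93
Round 4 (k=2): L=93 R=0
Round 5 (k=1): L=0 R=90
Round 6 (k=29): L=90 R=57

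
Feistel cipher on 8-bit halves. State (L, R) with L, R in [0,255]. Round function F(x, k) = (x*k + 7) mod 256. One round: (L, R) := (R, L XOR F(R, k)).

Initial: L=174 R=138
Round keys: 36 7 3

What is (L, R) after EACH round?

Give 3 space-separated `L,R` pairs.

Answer: 138,193 193,196 196,146

Derivation:
Round 1 (k=36): L=138 R=193
Round 2 (k=7): L=193 R=196
Round 3 (k=3): L=196 R=146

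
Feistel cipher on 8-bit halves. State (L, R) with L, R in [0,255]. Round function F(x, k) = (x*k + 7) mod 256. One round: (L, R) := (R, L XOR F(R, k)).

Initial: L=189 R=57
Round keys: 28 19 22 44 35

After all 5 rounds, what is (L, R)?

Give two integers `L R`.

Answer: 203 161

Derivation:
Round 1 (k=28): L=57 R=254
Round 2 (k=19): L=254 R=216
Round 3 (k=22): L=216 R=105
Round 4 (k=44): L=105 R=203
Round 5 (k=35): L=203 R=161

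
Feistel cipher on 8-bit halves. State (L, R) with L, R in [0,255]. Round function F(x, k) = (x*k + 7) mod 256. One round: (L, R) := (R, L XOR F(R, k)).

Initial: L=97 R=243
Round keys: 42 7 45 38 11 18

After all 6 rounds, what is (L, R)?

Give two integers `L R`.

Round 1 (k=42): L=243 R=132
Round 2 (k=7): L=132 R=80
Round 3 (k=45): L=80 R=147
Round 4 (k=38): L=147 R=137
Round 5 (k=11): L=137 R=121
Round 6 (k=18): L=121 R=0

Answer: 121 0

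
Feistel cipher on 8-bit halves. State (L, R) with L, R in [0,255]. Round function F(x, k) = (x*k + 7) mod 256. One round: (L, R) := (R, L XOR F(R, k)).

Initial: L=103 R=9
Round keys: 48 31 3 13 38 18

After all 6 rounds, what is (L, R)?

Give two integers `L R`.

Answer: 114 209

Derivation:
Round 1 (k=48): L=9 R=208
Round 2 (k=31): L=208 R=62
Round 3 (k=3): L=62 R=17
Round 4 (k=13): L=17 R=218
Round 5 (k=38): L=218 R=114
Round 6 (k=18): L=114 R=209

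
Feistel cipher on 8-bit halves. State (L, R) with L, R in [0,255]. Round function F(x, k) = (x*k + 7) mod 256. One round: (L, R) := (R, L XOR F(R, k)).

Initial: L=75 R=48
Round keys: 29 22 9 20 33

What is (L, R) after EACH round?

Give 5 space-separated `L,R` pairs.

Round 1 (k=29): L=48 R=60
Round 2 (k=22): L=60 R=31
Round 3 (k=9): L=31 R=34
Round 4 (k=20): L=34 R=176
Round 5 (k=33): L=176 R=149

Answer: 48,60 60,31 31,34 34,176 176,149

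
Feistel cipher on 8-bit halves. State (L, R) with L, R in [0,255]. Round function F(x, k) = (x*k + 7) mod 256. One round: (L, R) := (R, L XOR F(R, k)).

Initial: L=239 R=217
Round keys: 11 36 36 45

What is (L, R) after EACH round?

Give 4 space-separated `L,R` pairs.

Answer: 217,181 181,162 162,122 122,219

Derivation:
Round 1 (k=11): L=217 R=181
Round 2 (k=36): L=181 R=162
Round 3 (k=36): L=162 R=122
Round 4 (k=45): L=122 R=219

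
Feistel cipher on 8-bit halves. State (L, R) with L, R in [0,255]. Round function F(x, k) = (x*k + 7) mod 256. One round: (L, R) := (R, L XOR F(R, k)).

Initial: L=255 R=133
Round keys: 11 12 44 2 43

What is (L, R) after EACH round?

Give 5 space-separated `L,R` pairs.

Answer: 133,65 65,150 150,142 142,181 181,224

Derivation:
Round 1 (k=11): L=133 R=65
Round 2 (k=12): L=65 R=150
Round 3 (k=44): L=150 R=142
Round 4 (k=2): L=142 R=181
Round 5 (k=43): L=181 R=224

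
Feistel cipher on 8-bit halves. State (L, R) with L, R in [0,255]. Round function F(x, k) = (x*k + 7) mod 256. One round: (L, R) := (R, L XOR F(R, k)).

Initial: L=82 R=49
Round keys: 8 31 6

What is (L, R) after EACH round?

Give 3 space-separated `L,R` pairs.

Answer: 49,221 221,251 251,52

Derivation:
Round 1 (k=8): L=49 R=221
Round 2 (k=31): L=221 R=251
Round 3 (k=6): L=251 R=52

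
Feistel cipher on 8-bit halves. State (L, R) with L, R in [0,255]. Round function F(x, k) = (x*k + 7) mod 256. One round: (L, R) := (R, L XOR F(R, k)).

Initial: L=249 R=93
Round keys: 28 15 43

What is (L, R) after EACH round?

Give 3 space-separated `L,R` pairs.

Answer: 93,202 202,128 128,77

Derivation:
Round 1 (k=28): L=93 R=202
Round 2 (k=15): L=202 R=128
Round 3 (k=43): L=128 R=77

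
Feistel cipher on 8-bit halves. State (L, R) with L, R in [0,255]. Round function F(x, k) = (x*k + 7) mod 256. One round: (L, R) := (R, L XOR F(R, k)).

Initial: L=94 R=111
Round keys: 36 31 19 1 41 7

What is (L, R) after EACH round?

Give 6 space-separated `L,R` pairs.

Answer: 111,253 253,197 197,91 91,167 167,157 157,245

Derivation:
Round 1 (k=36): L=111 R=253
Round 2 (k=31): L=253 R=197
Round 3 (k=19): L=197 R=91
Round 4 (k=1): L=91 R=167
Round 5 (k=41): L=167 R=157
Round 6 (k=7): L=157 R=245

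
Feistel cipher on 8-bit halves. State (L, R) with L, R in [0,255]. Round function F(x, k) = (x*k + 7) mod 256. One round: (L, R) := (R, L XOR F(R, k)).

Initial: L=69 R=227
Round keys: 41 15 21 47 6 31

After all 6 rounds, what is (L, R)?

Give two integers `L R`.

Round 1 (k=41): L=227 R=39
Round 2 (k=15): L=39 R=179
Round 3 (k=21): L=179 R=145
Round 4 (k=47): L=145 R=21
Round 5 (k=6): L=21 R=20
Round 6 (k=31): L=20 R=102

Answer: 20 102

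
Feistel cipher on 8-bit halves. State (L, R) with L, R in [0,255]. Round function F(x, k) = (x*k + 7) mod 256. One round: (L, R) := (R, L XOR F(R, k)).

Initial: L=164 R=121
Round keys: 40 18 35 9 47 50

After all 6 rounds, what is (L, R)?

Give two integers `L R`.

Round 1 (k=40): L=121 R=75
Round 2 (k=18): L=75 R=52
Round 3 (k=35): L=52 R=104
Round 4 (k=9): L=104 R=155
Round 5 (k=47): L=155 R=20
Round 6 (k=50): L=20 R=116

Answer: 20 116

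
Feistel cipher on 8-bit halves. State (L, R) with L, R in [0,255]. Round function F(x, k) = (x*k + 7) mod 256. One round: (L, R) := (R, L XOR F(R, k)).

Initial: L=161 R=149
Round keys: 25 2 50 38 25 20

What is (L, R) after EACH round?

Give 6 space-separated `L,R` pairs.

Answer: 149,53 53,228 228,186 186,71 71,76 76,176

Derivation:
Round 1 (k=25): L=149 R=53
Round 2 (k=2): L=53 R=228
Round 3 (k=50): L=228 R=186
Round 4 (k=38): L=186 R=71
Round 5 (k=25): L=71 R=76
Round 6 (k=20): L=76 R=176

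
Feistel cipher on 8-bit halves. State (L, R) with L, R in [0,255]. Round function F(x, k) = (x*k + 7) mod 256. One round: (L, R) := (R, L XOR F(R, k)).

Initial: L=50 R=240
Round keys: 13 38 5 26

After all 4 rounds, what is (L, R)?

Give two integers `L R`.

Round 1 (k=13): L=240 R=5
Round 2 (k=38): L=5 R=53
Round 3 (k=5): L=53 R=21
Round 4 (k=26): L=21 R=28

Answer: 21 28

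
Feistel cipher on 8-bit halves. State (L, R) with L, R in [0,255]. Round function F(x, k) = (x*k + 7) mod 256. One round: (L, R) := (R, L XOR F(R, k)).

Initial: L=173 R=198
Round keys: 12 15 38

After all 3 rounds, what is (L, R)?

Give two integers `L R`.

Round 1 (k=12): L=198 R=226
Round 2 (k=15): L=226 R=131
Round 3 (k=38): L=131 R=155

Answer: 131 155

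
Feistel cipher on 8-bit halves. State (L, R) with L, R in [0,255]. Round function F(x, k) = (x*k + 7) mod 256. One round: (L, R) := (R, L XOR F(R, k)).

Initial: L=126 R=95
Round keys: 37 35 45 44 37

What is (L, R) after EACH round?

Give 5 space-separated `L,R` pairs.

Answer: 95,188 188,228 228,167 167,95 95,101

Derivation:
Round 1 (k=37): L=95 R=188
Round 2 (k=35): L=188 R=228
Round 3 (k=45): L=228 R=167
Round 4 (k=44): L=167 R=95
Round 5 (k=37): L=95 R=101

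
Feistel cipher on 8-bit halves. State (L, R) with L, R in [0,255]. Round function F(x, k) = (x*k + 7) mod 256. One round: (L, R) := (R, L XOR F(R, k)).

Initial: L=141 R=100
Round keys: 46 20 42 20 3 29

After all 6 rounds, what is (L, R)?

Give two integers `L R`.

Round 1 (k=46): L=100 R=114
Round 2 (k=20): L=114 R=139
Round 3 (k=42): L=139 R=167
Round 4 (k=20): L=167 R=152
Round 5 (k=3): L=152 R=104
Round 6 (k=29): L=104 R=87

Answer: 104 87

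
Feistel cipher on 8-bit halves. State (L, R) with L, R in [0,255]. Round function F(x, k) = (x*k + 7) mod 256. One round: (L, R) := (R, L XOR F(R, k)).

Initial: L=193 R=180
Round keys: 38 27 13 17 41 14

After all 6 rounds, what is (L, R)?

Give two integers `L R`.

Answer: 73 221

Derivation:
Round 1 (k=38): L=180 R=126
Round 2 (k=27): L=126 R=229
Round 3 (k=13): L=229 R=214
Round 4 (k=17): L=214 R=216
Round 5 (k=41): L=216 R=73
Round 6 (k=14): L=73 R=221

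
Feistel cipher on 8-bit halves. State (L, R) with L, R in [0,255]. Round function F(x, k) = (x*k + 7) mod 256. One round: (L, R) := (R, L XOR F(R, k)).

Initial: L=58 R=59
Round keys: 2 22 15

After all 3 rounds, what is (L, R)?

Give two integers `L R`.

Round 1 (k=2): L=59 R=71
Round 2 (k=22): L=71 R=26
Round 3 (k=15): L=26 R=202

Answer: 26 202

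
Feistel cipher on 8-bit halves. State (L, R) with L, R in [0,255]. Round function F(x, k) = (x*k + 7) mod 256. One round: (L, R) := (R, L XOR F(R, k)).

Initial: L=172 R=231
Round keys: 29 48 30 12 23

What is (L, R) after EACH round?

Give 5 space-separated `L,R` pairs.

Round 1 (k=29): L=231 R=158
Round 2 (k=48): L=158 R=64
Round 3 (k=30): L=64 R=25
Round 4 (k=12): L=25 R=115
Round 5 (k=23): L=115 R=69

Answer: 231,158 158,64 64,25 25,115 115,69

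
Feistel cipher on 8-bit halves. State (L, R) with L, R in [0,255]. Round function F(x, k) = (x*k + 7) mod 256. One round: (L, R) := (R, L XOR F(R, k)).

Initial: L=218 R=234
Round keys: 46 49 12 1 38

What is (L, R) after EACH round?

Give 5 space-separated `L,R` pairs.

Answer: 234,201 201,106 106,54 54,87 87,199

Derivation:
Round 1 (k=46): L=234 R=201
Round 2 (k=49): L=201 R=106
Round 3 (k=12): L=106 R=54
Round 4 (k=1): L=54 R=87
Round 5 (k=38): L=87 R=199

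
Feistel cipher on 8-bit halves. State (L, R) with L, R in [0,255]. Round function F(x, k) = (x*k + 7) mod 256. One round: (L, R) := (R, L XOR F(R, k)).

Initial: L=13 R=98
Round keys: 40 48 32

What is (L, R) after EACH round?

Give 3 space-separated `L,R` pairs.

Round 1 (k=40): L=98 R=90
Round 2 (k=48): L=90 R=133
Round 3 (k=32): L=133 R=253

Answer: 98,90 90,133 133,253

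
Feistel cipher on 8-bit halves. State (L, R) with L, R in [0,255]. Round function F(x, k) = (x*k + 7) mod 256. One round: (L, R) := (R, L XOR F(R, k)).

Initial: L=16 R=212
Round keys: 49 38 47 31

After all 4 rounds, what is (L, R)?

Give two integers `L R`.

Round 1 (k=49): L=212 R=139
Round 2 (k=38): L=139 R=125
Round 3 (k=47): L=125 R=113
Round 4 (k=31): L=113 R=203

Answer: 113 203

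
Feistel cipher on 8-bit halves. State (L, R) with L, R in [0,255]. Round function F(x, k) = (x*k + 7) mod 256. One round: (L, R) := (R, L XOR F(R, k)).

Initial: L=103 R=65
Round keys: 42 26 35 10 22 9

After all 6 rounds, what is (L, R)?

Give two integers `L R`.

Round 1 (k=42): L=65 R=214
Round 2 (k=26): L=214 R=130
Round 3 (k=35): L=130 R=27
Round 4 (k=10): L=27 R=151
Round 5 (k=22): L=151 R=26
Round 6 (k=9): L=26 R=102

Answer: 26 102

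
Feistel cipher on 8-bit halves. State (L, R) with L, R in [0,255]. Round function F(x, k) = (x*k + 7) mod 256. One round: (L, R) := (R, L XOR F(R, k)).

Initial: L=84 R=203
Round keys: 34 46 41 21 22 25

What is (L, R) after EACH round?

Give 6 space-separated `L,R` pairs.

Answer: 203,169 169,174 174,76 76,237 237,41 41,229

Derivation:
Round 1 (k=34): L=203 R=169
Round 2 (k=46): L=169 R=174
Round 3 (k=41): L=174 R=76
Round 4 (k=21): L=76 R=237
Round 5 (k=22): L=237 R=41
Round 6 (k=25): L=41 R=229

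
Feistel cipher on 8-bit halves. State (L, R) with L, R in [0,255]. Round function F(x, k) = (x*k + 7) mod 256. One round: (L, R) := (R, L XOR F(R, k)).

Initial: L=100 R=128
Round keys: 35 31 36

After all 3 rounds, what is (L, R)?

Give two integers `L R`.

Round 1 (k=35): L=128 R=227
Round 2 (k=31): L=227 R=4
Round 3 (k=36): L=4 R=116

Answer: 4 116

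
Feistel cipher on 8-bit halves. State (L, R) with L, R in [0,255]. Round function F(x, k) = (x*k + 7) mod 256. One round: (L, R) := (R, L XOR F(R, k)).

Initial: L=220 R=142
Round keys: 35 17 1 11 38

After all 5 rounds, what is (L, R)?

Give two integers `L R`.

Answer: 17 49

Derivation:
Round 1 (k=35): L=142 R=173
Round 2 (k=17): L=173 R=10
Round 3 (k=1): L=10 R=188
Round 4 (k=11): L=188 R=17
Round 5 (k=38): L=17 R=49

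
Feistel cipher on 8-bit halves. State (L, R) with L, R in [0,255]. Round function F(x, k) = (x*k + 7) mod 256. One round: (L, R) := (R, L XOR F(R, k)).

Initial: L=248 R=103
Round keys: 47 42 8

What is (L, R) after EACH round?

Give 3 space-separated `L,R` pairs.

Answer: 103,8 8,48 48,143

Derivation:
Round 1 (k=47): L=103 R=8
Round 2 (k=42): L=8 R=48
Round 3 (k=8): L=48 R=143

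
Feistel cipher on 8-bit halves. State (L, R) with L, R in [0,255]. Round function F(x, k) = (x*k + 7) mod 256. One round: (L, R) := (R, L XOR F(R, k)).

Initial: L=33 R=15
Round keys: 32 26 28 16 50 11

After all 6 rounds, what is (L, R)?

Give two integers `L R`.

Answer: 156 128

Derivation:
Round 1 (k=32): L=15 R=198
Round 2 (k=26): L=198 R=44
Round 3 (k=28): L=44 R=17
Round 4 (k=16): L=17 R=59
Round 5 (k=50): L=59 R=156
Round 6 (k=11): L=156 R=128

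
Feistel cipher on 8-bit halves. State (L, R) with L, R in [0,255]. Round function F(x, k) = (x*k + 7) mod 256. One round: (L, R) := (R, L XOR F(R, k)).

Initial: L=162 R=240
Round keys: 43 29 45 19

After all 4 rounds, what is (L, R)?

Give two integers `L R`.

Answer: 42 29

Derivation:
Round 1 (k=43): L=240 R=245
Round 2 (k=29): L=245 R=56
Round 3 (k=45): L=56 R=42
Round 4 (k=19): L=42 R=29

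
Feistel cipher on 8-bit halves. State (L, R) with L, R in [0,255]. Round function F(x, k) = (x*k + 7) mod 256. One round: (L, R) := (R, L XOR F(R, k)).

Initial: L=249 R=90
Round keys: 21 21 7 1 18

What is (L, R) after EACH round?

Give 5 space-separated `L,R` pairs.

Round 1 (k=21): L=90 R=144
Round 2 (k=21): L=144 R=141
Round 3 (k=7): L=141 R=114
Round 4 (k=1): L=114 R=244
Round 5 (k=18): L=244 R=93

Answer: 90,144 144,141 141,114 114,244 244,93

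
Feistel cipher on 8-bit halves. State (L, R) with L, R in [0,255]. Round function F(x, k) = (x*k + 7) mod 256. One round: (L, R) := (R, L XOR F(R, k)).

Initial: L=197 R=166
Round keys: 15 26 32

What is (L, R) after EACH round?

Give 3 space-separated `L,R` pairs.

Round 1 (k=15): L=166 R=4
Round 2 (k=26): L=4 R=201
Round 3 (k=32): L=201 R=35

Answer: 166,4 4,201 201,35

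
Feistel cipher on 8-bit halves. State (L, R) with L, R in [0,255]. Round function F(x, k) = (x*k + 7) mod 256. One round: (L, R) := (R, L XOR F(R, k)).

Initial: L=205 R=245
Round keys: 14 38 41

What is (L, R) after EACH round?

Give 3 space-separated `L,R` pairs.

Round 1 (k=14): L=245 R=160
Round 2 (k=38): L=160 R=50
Round 3 (k=41): L=50 R=169

Answer: 245,160 160,50 50,169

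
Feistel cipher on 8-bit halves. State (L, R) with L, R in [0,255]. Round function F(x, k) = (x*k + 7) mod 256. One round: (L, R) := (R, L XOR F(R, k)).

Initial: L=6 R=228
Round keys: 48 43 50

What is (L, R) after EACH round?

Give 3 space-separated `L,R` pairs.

Round 1 (k=48): L=228 R=193
Round 2 (k=43): L=193 R=150
Round 3 (k=50): L=150 R=146

Answer: 228,193 193,150 150,146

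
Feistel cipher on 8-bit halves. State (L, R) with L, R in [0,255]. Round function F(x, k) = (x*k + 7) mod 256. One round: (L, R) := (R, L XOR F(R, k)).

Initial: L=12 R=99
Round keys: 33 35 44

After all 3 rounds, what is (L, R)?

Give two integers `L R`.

Answer: 122 57

Derivation:
Round 1 (k=33): L=99 R=198
Round 2 (k=35): L=198 R=122
Round 3 (k=44): L=122 R=57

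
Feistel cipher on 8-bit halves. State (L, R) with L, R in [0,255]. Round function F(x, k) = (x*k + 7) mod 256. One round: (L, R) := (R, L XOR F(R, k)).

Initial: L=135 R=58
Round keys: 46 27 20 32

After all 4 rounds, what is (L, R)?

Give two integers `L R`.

Round 1 (k=46): L=58 R=244
Round 2 (k=27): L=244 R=249
Round 3 (k=20): L=249 R=143
Round 4 (k=32): L=143 R=30

Answer: 143 30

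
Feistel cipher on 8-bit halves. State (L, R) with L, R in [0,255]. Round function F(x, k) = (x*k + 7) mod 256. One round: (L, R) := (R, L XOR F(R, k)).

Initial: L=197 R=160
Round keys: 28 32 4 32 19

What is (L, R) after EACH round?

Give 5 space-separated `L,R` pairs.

Round 1 (k=28): L=160 R=66
Round 2 (k=32): L=66 R=231
Round 3 (k=4): L=231 R=225
Round 4 (k=32): L=225 R=192
Round 5 (k=19): L=192 R=166

Answer: 160,66 66,231 231,225 225,192 192,166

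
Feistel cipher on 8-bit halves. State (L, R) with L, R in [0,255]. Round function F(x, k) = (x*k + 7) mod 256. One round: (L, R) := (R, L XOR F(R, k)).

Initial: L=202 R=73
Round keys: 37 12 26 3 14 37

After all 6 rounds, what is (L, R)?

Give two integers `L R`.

Round 1 (k=37): L=73 R=94
Round 2 (k=12): L=94 R=38
Round 3 (k=26): L=38 R=189
Round 4 (k=3): L=189 R=24
Round 5 (k=14): L=24 R=234
Round 6 (k=37): L=234 R=193

Answer: 234 193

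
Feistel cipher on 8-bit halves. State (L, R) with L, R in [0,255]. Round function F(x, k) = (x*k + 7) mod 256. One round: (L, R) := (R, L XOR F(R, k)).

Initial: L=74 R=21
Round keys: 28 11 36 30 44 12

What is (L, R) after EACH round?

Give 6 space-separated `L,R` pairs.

Round 1 (k=28): L=21 R=25
Round 2 (k=11): L=25 R=15
Round 3 (k=36): L=15 R=58
Round 4 (k=30): L=58 R=220
Round 5 (k=44): L=220 R=237
Round 6 (k=12): L=237 R=255

Answer: 21,25 25,15 15,58 58,220 220,237 237,255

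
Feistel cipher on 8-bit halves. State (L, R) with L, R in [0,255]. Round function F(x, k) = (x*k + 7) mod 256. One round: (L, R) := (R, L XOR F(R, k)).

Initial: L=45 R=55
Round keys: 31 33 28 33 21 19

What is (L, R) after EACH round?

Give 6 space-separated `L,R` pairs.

Round 1 (k=31): L=55 R=157
Round 2 (k=33): L=157 R=115
Round 3 (k=28): L=115 R=6
Round 4 (k=33): L=6 R=190
Round 5 (k=21): L=190 R=155
Round 6 (k=19): L=155 R=54

Answer: 55,157 157,115 115,6 6,190 190,155 155,54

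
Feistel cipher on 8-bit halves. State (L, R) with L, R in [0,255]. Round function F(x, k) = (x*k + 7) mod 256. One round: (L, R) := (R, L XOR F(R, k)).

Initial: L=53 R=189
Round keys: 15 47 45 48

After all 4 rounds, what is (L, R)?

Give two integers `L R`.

Round 1 (k=15): L=189 R=47
Round 2 (k=47): L=47 R=21
Round 3 (k=45): L=21 R=151
Round 4 (k=48): L=151 R=66

Answer: 151 66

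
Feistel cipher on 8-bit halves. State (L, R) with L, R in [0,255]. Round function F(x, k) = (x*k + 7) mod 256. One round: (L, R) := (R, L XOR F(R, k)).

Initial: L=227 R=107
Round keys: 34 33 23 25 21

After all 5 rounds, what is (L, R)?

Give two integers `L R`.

Round 1 (k=34): L=107 R=222
Round 2 (k=33): L=222 R=206
Round 3 (k=23): L=206 R=87
Round 4 (k=25): L=87 R=72
Round 5 (k=21): L=72 R=184

Answer: 72 184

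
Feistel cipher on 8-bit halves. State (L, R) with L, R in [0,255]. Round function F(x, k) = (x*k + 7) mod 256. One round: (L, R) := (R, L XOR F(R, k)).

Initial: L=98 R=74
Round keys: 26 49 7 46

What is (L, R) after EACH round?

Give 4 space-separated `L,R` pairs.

Answer: 74,233 233,234 234,132 132,85

Derivation:
Round 1 (k=26): L=74 R=233
Round 2 (k=49): L=233 R=234
Round 3 (k=7): L=234 R=132
Round 4 (k=46): L=132 R=85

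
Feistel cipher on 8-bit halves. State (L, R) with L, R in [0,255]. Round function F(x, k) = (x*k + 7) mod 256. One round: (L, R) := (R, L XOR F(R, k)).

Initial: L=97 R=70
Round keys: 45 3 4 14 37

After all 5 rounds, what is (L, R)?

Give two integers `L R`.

Round 1 (k=45): L=70 R=52
Round 2 (k=3): L=52 R=229
Round 3 (k=4): L=229 R=175
Round 4 (k=14): L=175 R=124
Round 5 (k=37): L=124 R=92

Answer: 124 92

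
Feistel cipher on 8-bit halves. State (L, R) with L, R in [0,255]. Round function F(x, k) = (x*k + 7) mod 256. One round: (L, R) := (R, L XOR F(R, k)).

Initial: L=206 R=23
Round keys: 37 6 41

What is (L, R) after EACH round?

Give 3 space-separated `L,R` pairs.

Answer: 23,148 148,104 104,59

Derivation:
Round 1 (k=37): L=23 R=148
Round 2 (k=6): L=148 R=104
Round 3 (k=41): L=104 R=59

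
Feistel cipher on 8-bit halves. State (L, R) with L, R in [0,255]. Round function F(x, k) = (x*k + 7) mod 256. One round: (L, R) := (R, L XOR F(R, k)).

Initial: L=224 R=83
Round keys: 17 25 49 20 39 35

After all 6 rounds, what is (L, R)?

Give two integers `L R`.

Answer: 141 127

Derivation:
Round 1 (k=17): L=83 R=106
Round 2 (k=25): L=106 R=50
Round 3 (k=49): L=50 R=243
Round 4 (k=20): L=243 R=49
Round 5 (k=39): L=49 R=141
Round 6 (k=35): L=141 R=127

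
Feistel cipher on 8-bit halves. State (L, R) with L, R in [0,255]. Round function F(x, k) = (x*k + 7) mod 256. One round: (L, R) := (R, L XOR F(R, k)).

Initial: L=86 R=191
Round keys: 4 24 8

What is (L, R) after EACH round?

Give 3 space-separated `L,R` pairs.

Answer: 191,85 85,64 64,82

Derivation:
Round 1 (k=4): L=191 R=85
Round 2 (k=24): L=85 R=64
Round 3 (k=8): L=64 R=82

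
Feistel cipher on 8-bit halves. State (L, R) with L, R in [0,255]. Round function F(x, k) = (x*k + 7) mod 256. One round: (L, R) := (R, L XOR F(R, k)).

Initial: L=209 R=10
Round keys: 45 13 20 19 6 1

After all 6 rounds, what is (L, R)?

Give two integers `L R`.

Answer: 86 184

Derivation:
Round 1 (k=45): L=10 R=24
Round 2 (k=13): L=24 R=53
Round 3 (k=20): L=53 R=51
Round 4 (k=19): L=51 R=229
Round 5 (k=6): L=229 R=86
Round 6 (k=1): L=86 R=184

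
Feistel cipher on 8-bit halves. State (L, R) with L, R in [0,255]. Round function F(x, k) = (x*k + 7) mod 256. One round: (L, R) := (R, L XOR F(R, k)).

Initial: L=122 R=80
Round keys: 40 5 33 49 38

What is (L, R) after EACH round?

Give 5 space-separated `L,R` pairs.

Answer: 80,253 253,168 168,82 82,17 17,223

Derivation:
Round 1 (k=40): L=80 R=253
Round 2 (k=5): L=253 R=168
Round 3 (k=33): L=168 R=82
Round 4 (k=49): L=82 R=17
Round 5 (k=38): L=17 R=223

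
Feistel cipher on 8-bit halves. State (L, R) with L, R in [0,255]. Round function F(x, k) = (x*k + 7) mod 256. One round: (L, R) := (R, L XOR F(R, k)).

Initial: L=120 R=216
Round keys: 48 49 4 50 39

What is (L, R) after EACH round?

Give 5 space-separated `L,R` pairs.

Round 1 (k=48): L=216 R=255
Round 2 (k=49): L=255 R=14
Round 3 (k=4): L=14 R=192
Round 4 (k=50): L=192 R=137
Round 5 (k=39): L=137 R=38

Answer: 216,255 255,14 14,192 192,137 137,38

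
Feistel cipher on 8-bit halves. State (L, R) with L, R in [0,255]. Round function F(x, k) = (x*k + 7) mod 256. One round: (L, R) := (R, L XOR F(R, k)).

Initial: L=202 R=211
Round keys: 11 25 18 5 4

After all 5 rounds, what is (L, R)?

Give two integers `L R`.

Answer: 238 54

Derivation:
Round 1 (k=11): L=211 R=210
Round 2 (k=25): L=210 R=90
Round 3 (k=18): L=90 R=137
Round 4 (k=5): L=137 R=238
Round 5 (k=4): L=238 R=54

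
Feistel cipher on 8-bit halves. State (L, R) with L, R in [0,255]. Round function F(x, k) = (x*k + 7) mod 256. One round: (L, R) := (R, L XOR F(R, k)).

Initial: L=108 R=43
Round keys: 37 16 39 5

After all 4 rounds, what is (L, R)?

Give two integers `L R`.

Round 1 (k=37): L=43 R=82
Round 2 (k=16): L=82 R=12
Round 3 (k=39): L=12 R=137
Round 4 (k=5): L=137 R=184

Answer: 137 184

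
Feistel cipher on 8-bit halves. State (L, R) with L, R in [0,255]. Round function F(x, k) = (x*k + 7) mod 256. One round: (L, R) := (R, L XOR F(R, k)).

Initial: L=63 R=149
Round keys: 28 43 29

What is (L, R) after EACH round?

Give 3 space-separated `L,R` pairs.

Answer: 149,108 108,190 190,225

Derivation:
Round 1 (k=28): L=149 R=108
Round 2 (k=43): L=108 R=190
Round 3 (k=29): L=190 R=225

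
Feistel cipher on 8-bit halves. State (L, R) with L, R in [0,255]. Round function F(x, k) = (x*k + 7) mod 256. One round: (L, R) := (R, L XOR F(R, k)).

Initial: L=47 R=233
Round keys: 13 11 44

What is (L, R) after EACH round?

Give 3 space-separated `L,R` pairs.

Round 1 (k=13): L=233 R=243
Round 2 (k=11): L=243 R=145
Round 3 (k=44): L=145 R=0

Answer: 233,243 243,145 145,0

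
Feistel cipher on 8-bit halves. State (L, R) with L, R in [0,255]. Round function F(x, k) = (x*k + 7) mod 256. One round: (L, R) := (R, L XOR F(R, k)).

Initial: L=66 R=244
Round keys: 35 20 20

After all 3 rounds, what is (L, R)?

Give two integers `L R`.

Answer: 111 146

Derivation:
Round 1 (k=35): L=244 R=33
Round 2 (k=20): L=33 R=111
Round 3 (k=20): L=111 R=146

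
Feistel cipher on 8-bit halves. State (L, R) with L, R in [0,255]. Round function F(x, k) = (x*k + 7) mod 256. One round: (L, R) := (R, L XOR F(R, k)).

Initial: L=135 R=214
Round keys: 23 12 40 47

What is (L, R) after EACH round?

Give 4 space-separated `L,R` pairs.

Answer: 214,198 198,153 153,41 41,23

Derivation:
Round 1 (k=23): L=214 R=198
Round 2 (k=12): L=198 R=153
Round 3 (k=40): L=153 R=41
Round 4 (k=47): L=41 R=23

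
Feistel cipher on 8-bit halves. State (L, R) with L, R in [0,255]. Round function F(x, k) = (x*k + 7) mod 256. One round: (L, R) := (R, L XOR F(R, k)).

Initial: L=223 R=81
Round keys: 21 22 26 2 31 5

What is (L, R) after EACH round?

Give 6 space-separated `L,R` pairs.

Answer: 81,115 115,184 184,196 196,55 55,116 116,124

Derivation:
Round 1 (k=21): L=81 R=115
Round 2 (k=22): L=115 R=184
Round 3 (k=26): L=184 R=196
Round 4 (k=2): L=196 R=55
Round 5 (k=31): L=55 R=116
Round 6 (k=5): L=116 R=124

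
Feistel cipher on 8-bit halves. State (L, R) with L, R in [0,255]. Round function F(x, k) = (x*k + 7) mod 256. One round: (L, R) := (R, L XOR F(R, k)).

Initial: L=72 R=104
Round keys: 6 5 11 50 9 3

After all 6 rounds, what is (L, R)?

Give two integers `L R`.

Round 1 (k=6): L=104 R=63
Round 2 (k=5): L=63 R=42
Round 3 (k=11): L=42 R=234
Round 4 (k=50): L=234 R=145
Round 5 (k=9): L=145 R=202
Round 6 (k=3): L=202 R=244

Answer: 202 244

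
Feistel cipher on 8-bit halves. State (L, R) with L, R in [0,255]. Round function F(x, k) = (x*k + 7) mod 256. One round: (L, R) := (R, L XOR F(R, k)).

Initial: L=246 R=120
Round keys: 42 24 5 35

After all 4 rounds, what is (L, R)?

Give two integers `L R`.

Round 1 (k=42): L=120 R=65
Round 2 (k=24): L=65 R=103
Round 3 (k=5): L=103 R=75
Round 4 (k=35): L=75 R=47

Answer: 75 47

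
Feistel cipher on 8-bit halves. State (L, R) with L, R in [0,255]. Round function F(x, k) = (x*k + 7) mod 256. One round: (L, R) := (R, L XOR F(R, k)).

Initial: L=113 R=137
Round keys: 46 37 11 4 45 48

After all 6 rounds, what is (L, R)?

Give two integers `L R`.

Round 1 (k=46): L=137 R=212
Round 2 (k=37): L=212 R=34
Round 3 (k=11): L=34 R=169
Round 4 (k=4): L=169 R=137
Round 5 (k=45): L=137 R=181
Round 6 (k=48): L=181 R=126

Answer: 181 126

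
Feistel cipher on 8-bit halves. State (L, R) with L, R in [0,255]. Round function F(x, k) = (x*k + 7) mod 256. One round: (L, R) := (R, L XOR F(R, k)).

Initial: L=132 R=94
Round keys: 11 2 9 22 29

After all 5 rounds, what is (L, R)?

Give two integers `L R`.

Round 1 (k=11): L=94 R=149
Round 2 (k=2): L=149 R=111
Round 3 (k=9): L=111 R=123
Round 4 (k=22): L=123 R=246
Round 5 (k=29): L=246 R=158

Answer: 246 158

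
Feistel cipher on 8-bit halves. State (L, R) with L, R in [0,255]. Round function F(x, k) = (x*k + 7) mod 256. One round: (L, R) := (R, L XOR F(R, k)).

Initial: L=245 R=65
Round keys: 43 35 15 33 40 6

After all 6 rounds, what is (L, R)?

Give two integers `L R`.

Answer: 242 202

Derivation:
Round 1 (k=43): L=65 R=7
Round 2 (k=35): L=7 R=189
Round 3 (k=15): L=189 R=29
Round 4 (k=33): L=29 R=121
Round 5 (k=40): L=121 R=242
Round 6 (k=6): L=242 R=202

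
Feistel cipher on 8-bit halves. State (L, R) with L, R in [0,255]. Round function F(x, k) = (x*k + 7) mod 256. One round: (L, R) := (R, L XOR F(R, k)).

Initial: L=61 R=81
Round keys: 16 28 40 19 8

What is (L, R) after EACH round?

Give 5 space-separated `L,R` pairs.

Round 1 (k=16): L=81 R=42
Round 2 (k=28): L=42 R=206
Round 3 (k=40): L=206 R=29
Round 4 (k=19): L=29 R=224
Round 5 (k=8): L=224 R=26

Answer: 81,42 42,206 206,29 29,224 224,26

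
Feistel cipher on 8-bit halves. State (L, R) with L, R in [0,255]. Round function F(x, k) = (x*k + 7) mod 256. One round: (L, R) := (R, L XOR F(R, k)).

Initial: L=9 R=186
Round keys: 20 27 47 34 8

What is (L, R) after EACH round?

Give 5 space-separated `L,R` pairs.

Round 1 (k=20): L=186 R=134
Round 2 (k=27): L=134 R=147
Round 3 (k=47): L=147 R=130
Round 4 (k=34): L=130 R=216
Round 5 (k=8): L=216 R=69

Answer: 186,134 134,147 147,130 130,216 216,69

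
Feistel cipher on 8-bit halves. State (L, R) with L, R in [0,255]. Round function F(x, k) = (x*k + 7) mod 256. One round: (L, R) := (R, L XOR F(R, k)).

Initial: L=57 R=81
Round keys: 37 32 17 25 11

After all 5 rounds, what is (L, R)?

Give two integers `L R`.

Round 1 (k=37): L=81 R=133
Round 2 (k=32): L=133 R=246
Round 3 (k=17): L=246 R=216
Round 4 (k=25): L=216 R=233
Round 5 (k=11): L=233 R=210

Answer: 233 210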